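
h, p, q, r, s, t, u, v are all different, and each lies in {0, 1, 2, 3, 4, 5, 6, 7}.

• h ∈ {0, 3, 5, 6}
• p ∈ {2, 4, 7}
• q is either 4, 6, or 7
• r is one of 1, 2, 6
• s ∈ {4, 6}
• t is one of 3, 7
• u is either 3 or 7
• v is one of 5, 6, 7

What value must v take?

5

Among the 8 variables, 0 fits only h (and all 8 values in {0, 1, 2, 3, 4, 5, 6, 7} must be used), so h = 0.
The 7 still-open variables draw from only 7 values {1, 2, 3, 4, 5, 6, 7}, so each is used; only r can be 1, hence r = 1.
The 6 still-open variables together cover exactly {2, 3, 4, 5, 6, 7} — 6 values for 6 variables — and 2 appears only in p's list, so p = 2.
Among the 5 still-open variables, 5 fits only v (and all 5 values in {3, 4, 5, 6, 7} must be used), so v = 5.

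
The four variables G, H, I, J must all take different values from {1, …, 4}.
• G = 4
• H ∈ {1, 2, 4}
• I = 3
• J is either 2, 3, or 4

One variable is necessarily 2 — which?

G has just one choice, so G = 4. So H, J can't be 4.
That leaves I = 3. Eliminate 3 elsewhere: J.
So 2 goes to J.

J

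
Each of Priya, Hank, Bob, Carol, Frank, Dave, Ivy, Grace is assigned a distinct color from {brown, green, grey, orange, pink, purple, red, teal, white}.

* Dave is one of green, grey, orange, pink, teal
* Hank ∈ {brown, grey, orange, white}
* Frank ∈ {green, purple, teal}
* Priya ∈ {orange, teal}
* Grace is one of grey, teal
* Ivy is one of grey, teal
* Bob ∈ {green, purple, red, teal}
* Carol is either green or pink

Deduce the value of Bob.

red

The 2 variables Ivy and Grace are confined to {grey, teal}, which locks those values in; drop them from Priya, Hank, Bob, Frank, Dave.
That leaves Priya = orange. Eliminate orange elsewhere: Hank, Dave.
The 2 variables Carol and Dave are confined to {green, pink}, which locks those values in; drop them from Bob, Frank.
Frank must be purple (only option left). Strike purple from Bob.
So Bob = red.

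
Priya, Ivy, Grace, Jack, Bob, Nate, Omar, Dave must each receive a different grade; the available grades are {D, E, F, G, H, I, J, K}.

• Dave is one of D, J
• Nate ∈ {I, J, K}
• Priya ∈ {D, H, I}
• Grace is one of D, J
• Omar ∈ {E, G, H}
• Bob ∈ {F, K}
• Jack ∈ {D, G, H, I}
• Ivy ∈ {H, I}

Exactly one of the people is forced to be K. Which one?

The 8 variables draw from only 8 values {D, E, F, G, H, I, J, K}, so each is used; only Omar can be E, hence Omar = E.
The 7 still-open variables together cover exactly {D, F, G, H, I, J, K} — 7 values for 7 variables — and F appears only in Bob's list, so Bob = F.
Among the 6 still-open variables, G fits only Jack (and all 6 values in {D, G, H, I, J, K} must be used), so Jack = G.
The 5 still-open variables together cover exactly {D, H, I, J, K} — 5 values for 5 variables — and K appears only in Nate's list, so Nate = K.

Nate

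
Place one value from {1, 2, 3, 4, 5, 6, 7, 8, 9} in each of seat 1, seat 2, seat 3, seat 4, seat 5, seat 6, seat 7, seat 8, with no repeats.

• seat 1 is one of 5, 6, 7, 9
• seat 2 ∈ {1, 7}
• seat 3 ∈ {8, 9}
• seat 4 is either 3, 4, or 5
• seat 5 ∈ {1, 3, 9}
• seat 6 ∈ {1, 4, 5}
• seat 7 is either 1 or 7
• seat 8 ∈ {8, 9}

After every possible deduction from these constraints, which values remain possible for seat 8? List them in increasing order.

8, 9

Among the 8 variables, 6 fits only seat 1 (and all 8 values in {1, 3, 4, 5, 6, 7, 8, 9} must be used), so seat 1 = 6.
seat 2 and seat 7 share exactly the 2 values {1, 7}; by pigeonhole those values go to them, so strike 1, 7 from seat 5, seat 6.
The 2 variables seat 3 and seat 8 are confined to {8, 9}, which locks those values in; drop them from seat 5.
seat 5's domain is down to {3}, so seat 5 = 3. Strike 3 from seat 4.
No further eliminations apply; seat 8 can still be any of 8, 9.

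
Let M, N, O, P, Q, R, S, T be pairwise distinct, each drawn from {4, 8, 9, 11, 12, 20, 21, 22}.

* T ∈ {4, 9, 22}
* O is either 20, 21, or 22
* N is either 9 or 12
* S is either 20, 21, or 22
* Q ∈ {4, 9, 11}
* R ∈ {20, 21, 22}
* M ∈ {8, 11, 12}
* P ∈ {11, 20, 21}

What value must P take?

11

Among the 8 variables, 8 fits only M (and all 8 values in {4, 8, 9, 11, 12, 20, 21, 22} must be used), so M = 8.
The 7 still-open variables together cover exactly {4, 9, 11, 12, 20, 21, 22} — 7 values for 7 variables — and 12 appears only in N's list, so N = 12.
O, R, S between them cover only {20, 21, 22} — a naked triple. Remove those values from P, T.
So P = 11.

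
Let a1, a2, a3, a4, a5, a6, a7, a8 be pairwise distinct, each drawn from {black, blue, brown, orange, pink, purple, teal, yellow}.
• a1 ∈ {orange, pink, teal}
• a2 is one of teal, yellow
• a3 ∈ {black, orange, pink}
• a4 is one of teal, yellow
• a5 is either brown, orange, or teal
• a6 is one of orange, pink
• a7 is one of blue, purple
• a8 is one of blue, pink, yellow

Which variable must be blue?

Among the 8 variables, black fits only a3 (and all 8 values in {black, blue, brown, orange, pink, purple, teal, yellow} must be used), so a3 = black.
The 7 still-open variables draw from only 7 values {blue, brown, orange, pink, purple, teal, yellow}, so each is used; only a5 can be brown, hence a5 = brown.
The 6 still-open variables draw from only 6 values {blue, orange, pink, purple, teal, yellow}, so each is used; only a7 can be purple, hence a7 = purple.
The 5 still-open variables together cover exactly {blue, orange, pink, teal, yellow} — 5 values for 5 variables — and blue appears only in a8's list, so a8 = blue.

a8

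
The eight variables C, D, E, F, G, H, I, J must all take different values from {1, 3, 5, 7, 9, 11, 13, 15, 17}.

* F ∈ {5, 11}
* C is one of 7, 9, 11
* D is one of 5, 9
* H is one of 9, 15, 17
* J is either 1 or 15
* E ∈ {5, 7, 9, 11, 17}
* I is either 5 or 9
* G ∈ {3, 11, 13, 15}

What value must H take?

15

The 2 variables D and I are confined to {5, 9}, which locks those values in; drop them from C, E, F, H.
That leaves F = 11. Eliminate 11 elsewhere: C, E, G.
C must be 7 (only option left). Eliminate 7 elsewhere: E.
E must be 17 (only option left). Eliminate 17 elsewhere: H.
So H = 15.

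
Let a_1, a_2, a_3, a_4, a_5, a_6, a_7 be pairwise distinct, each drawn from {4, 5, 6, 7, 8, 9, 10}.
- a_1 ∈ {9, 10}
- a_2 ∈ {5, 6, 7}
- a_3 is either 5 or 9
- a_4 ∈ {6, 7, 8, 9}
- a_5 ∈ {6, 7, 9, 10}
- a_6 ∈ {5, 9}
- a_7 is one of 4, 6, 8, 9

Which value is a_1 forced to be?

The 7 variables together cover exactly {4, 5, 6, 7, 8, 9, 10} — 7 values for 7 variables — and 4 appears only in a_7's list, so a_7 = 4.
The 6 still-open variables draw from only 6 values {5, 6, 7, 8, 9, 10}, so each is used; only a_4 can be 8, hence a_4 = 8.
a_3 and a_6 between them cover only {5, 9} — a naked pair. Remove those values from a_1, a_2, a_5.
So a_1 = 10.

10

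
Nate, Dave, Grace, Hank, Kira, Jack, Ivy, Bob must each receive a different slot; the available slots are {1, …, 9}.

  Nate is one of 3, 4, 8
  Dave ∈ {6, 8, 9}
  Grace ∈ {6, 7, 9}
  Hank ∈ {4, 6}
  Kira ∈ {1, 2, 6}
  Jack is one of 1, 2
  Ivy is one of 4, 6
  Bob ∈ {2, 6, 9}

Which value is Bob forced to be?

The 8 variables together cover exactly {1, 2, 3, 4, 6, 7, 8, 9} — 8 values for 8 variables — and 3 appears only in Nate's list, so Nate = 3.
Among the 7 still-open variables, 7 fits only Grace (and all 7 values in {1, 2, 4, 6, 7, 8, 9} must be used), so Grace = 7.
The 6 still-open variables draw from only 6 values {1, 2, 4, 6, 8, 9}, so each is used; only Dave can be 8, hence Dave = 8.
Among the 5 still-open variables, 9 fits only Bob (and all 5 values in {1, 2, 4, 6, 9} must be used), so Bob = 9.

9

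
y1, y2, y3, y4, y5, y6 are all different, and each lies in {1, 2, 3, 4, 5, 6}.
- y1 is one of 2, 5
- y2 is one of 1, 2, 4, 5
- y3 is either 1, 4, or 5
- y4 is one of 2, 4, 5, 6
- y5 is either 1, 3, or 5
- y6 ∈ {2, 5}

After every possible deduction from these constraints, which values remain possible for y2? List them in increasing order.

1, 4

The 6 variables draw from only 6 values {1, 2, 3, 4, 5, 6}, so each is used; only y5 can be 3, hence y5 = 3.
Among the 5 still-open variables, 6 fits only y4 (and all 5 values in {1, 2, 4, 5, 6} must be used), so y4 = 6.
y1 and y6 between them cover only {2, 5} — a naked pair. Remove those values from y2, y3.
No further eliminations apply; y2 can still be any of 1, 4.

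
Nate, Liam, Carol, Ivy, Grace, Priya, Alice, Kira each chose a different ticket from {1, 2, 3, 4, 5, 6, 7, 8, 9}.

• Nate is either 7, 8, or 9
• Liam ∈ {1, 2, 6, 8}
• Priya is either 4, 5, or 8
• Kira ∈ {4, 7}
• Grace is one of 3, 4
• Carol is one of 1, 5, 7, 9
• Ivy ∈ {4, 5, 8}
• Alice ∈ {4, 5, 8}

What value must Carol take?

The 3 variables Ivy, Priya, Alice are confined to {4, 5, 8}, which locks those values in; drop them from Nate, Liam, Carol, Grace, Kira.
Grace has just one choice, so Grace = 3.
That leaves Kira = 7. So Nate, Carol can't be 7.
Nate has just one choice, so Nate = 9. So Carol can't be 9.
So Carol = 1.

1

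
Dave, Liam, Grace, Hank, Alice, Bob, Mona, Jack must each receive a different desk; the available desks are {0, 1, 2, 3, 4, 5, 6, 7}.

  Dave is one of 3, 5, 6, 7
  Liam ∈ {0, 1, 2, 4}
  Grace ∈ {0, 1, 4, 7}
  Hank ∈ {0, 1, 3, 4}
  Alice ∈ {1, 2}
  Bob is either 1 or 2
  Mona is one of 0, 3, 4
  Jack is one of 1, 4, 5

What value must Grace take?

7

Among the 8 variables, 6 fits only Dave (and all 8 values in {0, 1, 2, 3, 4, 5, 6, 7} must be used), so Dave = 6.
Among the 7 still-open variables, 5 fits only Jack (and all 7 values in {0, 1, 2, 3, 4, 5, 7} must be used), so Jack = 5.
The 6 still-open variables draw from only 6 values {0, 1, 2, 3, 4, 7}, so each is used; only Grace can be 7, hence Grace = 7.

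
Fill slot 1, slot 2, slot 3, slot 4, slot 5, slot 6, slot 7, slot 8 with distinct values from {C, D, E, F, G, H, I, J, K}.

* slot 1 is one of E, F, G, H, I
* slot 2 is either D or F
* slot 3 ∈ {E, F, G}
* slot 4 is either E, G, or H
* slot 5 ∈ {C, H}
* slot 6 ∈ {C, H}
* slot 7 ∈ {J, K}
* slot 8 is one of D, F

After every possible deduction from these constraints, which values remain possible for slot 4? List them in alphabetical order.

E, G

slot 2 and slot 8 share exactly the 2 values {D, F}; by pigeonhole those values go to them, so strike D, F from slot 1, slot 3.
slot 5 and slot 6 share exactly the 2 values {C, H}; by pigeonhole those values go to them, so strike C, H from slot 1, slot 4.
slot 3 and slot 4 share exactly the 2 values {E, G}; by pigeonhole those values go to them, so strike E, G from slot 1.
slot 1's domain is down to {I}, so slot 1 = I.
No further eliminations apply; slot 4 can still be any of E, G.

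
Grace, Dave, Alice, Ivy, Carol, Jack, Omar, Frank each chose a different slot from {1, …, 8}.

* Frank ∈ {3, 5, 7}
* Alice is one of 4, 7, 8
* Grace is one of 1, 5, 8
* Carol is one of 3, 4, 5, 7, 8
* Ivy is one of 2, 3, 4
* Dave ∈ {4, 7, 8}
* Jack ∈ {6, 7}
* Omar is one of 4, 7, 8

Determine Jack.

The 8 variables together cover exactly {1, 2, 3, 4, 5, 6, 7, 8} — 8 values for 8 variables — and 1 appears only in Grace's list, so Grace = 1.
Among the 7 still-open variables, 2 fits only Ivy (and all 7 values in {2, 3, 4, 5, 6, 7, 8} must be used), so Ivy = 2.
The 6 still-open variables draw from only 6 values {3, 4, 5, 6, 7, 8}, so each is used; only Jack can be 6, hence Jack = 6.

6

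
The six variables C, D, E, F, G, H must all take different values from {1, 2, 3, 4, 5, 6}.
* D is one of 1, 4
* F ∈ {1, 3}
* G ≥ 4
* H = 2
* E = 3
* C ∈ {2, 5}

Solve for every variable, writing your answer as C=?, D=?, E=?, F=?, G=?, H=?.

E's domain is down to {3}, so E = 3. Eliminate 3 elsewhere: F.
F's domain is down to {1}, so F = 1. So D can't be 1.
H's domain is down to {2}, so H = 2. So C can't be 2.
C has just one choice, so C = 5. Strike 5 from G.
D's domain is down to {4}, so D = 4. Eliminate 4 elsewhere: G.
That leaves G = 6.

C=5, D=4, E=3, F=1, G=6, H=2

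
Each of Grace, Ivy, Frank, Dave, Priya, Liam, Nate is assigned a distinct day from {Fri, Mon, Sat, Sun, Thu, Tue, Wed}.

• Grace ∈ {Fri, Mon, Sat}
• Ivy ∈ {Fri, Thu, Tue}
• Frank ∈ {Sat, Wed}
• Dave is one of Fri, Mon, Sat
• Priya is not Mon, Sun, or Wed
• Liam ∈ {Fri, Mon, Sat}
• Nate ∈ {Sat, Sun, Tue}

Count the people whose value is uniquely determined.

The 7 variables together cover exactly {Fri, Mon, Sat, Sun, Thu, Tue, Wed} — 7 values for 7 variables — and Sun appears only in Nate's list, so Nate = Sun.
The 6 still-open variables together cover exactly {Fri, Mon, Sat, Thu, Tue, Wed} — 6 values for 6 variables — and Wed appears only in Frank's list, so Frank = Wed.
The 3 variables Grace, Dave, Liam are confined to {Fri, Mon, Sat}, which locks those values in; drop them from Ivy, Priya.
Determined: Frank=Wed, Nate=Sun. The other people each still have more than one consistent value. That makes 2.

2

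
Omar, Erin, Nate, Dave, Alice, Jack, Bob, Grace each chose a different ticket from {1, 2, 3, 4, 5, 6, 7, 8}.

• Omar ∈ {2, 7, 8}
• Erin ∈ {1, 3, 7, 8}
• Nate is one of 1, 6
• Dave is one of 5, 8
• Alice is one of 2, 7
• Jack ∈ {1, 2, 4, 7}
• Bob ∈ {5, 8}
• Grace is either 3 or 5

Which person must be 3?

Grace

Among the 8 variables, 4 fits only Jack (and all 8 values in {1, 2, 3, 4, 5, 6, 7, 8} must be used), so Jack = 4.
The 7 still-open variables draw from only 7 values {1, 2, 3, 5, 6, 7, 8}, so each is used; only Nate can be 6, hence Nate = 6.
The 6 still-open variables together cover exactly {1, 2, 3, 5, 7, 8} — 6 values for 6 variables — and 1 appears only in Erin's list, so Erin = 1.
The 5 still-open variables together cover exactly {2, 3, 5, 7, 8} — 5 values for 5 variables — and 3 appears only in Grace's list, so Grace = 3.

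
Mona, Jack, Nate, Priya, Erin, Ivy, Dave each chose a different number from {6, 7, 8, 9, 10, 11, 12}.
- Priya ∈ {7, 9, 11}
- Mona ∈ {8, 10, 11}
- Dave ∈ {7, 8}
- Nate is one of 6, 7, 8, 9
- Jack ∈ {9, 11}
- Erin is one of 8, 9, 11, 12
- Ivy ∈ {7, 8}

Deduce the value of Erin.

The 7 variables draw from only 7 values {6, 7, 8, 9, 10, 11, 12}, so each is used; only Nate can be 6, hence Nate = 6.
The 6 still-open variables together cover exactly {7, 8, 9, 10, 11, 12} — 6 values for 6 variables — and 10 appears only in Mona's list, so Mona = 10.
The 5 still-open variables together cover exactly {7, 8, 9, 11, 12} — 5 values for 5 variables — and 12 appears only in Erin's list, so Erin = 12.

12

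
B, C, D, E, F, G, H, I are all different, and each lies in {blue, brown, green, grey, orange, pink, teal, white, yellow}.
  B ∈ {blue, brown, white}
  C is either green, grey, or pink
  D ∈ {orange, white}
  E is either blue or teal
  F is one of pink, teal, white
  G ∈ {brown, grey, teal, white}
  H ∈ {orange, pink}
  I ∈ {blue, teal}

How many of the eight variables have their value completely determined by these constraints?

3

Among the 8 variables, green fits only C (and all 8 values in {blue, brown, green, grey, orange, pink, teal, white} must be used), so C = green.
Among the 7 still-open variables, grey fits only G (and all 7 values in {blue, brown, grey, orange, pink, teal, white} must be used), so G = grey.
The 6 still-open variables draw from only 6 values {blue, brown, orange, pink, teal, white}, so each is used; only B can be brown, hence B = brown.
E and I share exactly the 2 values {blue, teal}; by pigeonhole those values go to them, so strike blue, teal from F.
Determined: B=brown, C=green, G=grey. The other variables each still have more than one consistent value. That makes 3.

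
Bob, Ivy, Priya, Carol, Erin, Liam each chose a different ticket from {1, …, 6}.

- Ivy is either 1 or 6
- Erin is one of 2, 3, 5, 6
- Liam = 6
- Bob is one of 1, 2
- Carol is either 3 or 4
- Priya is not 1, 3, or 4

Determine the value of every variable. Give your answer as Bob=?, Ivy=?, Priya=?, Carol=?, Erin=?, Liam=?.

Bob=2, Ivy=1, Priya=5, Carol=4, Erin=3, Liam=6

Liam has just one choice, so Liam = 6. Strike 6 from Ivy, Priya, Erin.
That leaves Ivy = 1. So Bob can't be 1.
Bob's domain is down to {2}, so Bob = 2. Strike 2 from Priya, Erin.
Priya must be 5 (only option left). Remove 5 from Erin.
Erin has just one choice, so Erin = 3. So Carol can't be 3.
Carol's domain is down to {4}, so Carol = 4.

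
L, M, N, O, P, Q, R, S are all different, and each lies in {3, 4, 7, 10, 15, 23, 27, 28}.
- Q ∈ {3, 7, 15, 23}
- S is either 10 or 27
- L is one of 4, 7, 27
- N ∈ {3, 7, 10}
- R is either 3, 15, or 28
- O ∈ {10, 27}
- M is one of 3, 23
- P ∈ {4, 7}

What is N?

The 8 variables draw from only 8 values {3, 4, 7, 10, 15, 23, 27, 28}, so each is used; only R can be 28, hence R = 28.
Among the 7 still-open variables, 15 fits only Q (and all 7 values in {3, 4, 7, 10, 15, 23, 27} must be used), so Q = 15.
Among the 6 still-open variables, 23 fits only M (and all 6 values in {3, 4, 7, 10, 23, 27} must be used), so M = 23.
The 5 still-open variables draw from only 5 values {3, 4, 7, 10, 27}, so each is used; only N can be 3, hence N = 3.

3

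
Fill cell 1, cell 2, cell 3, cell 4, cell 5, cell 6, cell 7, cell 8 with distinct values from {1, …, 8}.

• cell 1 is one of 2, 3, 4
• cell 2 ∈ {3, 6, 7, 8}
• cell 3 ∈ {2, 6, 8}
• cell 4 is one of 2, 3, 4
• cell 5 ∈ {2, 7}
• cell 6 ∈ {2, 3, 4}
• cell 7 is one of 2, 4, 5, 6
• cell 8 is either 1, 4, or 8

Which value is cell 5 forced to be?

The 8 variables draw from only 8 values {1, 2, 3, 4, 5, 6, 7, 8}, so each is used; only cell 8 can be 1, hence cell 8 = 1.
The 7 still-open variables together cover exactly {2, 3, 4, 5, 6, 7, 8} — 7 values for 7 variables — and 5 appears only in cell 7's list, so cell 7 = 5.
The 3 variables cell 1, cell 4, cell 6 are confined to {2, 3, 4}, which locks those values in; drop them from cell 2, cell 3, cell 5.
So cell 5 = 7.

7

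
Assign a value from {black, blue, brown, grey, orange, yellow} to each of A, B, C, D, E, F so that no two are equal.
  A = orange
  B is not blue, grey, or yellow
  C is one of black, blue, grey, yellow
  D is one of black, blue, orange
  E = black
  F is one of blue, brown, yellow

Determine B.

A must be orange (only option left). So B, D can't be orange.
E must be black (only option left). Eliminate black elsewhere: B, C, D.
So B = brown.

brown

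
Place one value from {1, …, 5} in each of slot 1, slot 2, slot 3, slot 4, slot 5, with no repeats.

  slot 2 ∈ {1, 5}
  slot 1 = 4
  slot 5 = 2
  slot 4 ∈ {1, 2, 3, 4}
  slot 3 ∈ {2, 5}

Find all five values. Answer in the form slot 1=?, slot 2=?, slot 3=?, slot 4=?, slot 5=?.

slot 1=4, slot 2=1, slot 3=5, slot 4=3, slot 5=2

slot 1's domain is down to {4}, so slot 1 = 4. Strike 4 from slot 4.
slot 5 must be 2 (only option left). So slot 3, slot 4 can't be 2.
slot 3 has just one choice, so slot 3 = 5. Remove 5 from slot 2.
slot 2 must be 1 (only option left). Eliminate 1 elsewhere: slot 4.
slot 4 must be 3 (only option left).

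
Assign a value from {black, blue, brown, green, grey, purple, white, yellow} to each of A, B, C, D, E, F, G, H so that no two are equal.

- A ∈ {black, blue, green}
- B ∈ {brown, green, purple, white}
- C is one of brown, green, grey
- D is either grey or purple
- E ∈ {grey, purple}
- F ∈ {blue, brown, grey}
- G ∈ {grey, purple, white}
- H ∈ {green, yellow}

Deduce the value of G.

Among the 8 variables, black fits only A (and all 8 values in {black, blue, brown, green, grey, purple, white, yellow} must be used), so A = black.
Among the 7 still-open variables, blue fits only F (and all 7 values in {blue, brown, green, grey, purple, white, yellow} must be used), so F = blue.
The 6 still-open variables together cover exactly {brown, green, grey, purple, white, yellow} — 6 values for 6 variables — and yellow appears only in H's list, so H = yellow.
D and E between them cover only {grey, purple} — a naked pair. Remove those values from B, C, G.
So G = white.

white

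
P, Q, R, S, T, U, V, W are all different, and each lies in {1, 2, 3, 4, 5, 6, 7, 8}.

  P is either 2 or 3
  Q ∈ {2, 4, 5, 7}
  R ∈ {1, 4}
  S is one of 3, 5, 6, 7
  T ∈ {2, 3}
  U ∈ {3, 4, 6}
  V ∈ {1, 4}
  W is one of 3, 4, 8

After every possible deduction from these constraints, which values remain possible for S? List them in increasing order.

Among the 8 variables, 8 fits only W (and all 8 values in {1, 2, 3, 4, 5, 6, 7, 8} must be used), so W = 8.
P and T between them cover only {2, 3} — a naked pair. Remove those values from Q, S, U.
The 2 variables R and V are confined to {1, 4}, which locks those values in; drop them from Q, U.
U's domain is down to {6}, so U = 6. Strike 6 from S.
No further eliminations apply; S can still be any of 5, 7.

5, 7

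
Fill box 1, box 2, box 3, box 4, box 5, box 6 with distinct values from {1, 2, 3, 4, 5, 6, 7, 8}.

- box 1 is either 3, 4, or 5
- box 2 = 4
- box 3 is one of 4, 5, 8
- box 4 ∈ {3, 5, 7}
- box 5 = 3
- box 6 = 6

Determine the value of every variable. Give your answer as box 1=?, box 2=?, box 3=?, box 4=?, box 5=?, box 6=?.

box 2's domain is down to {4}, so box 2 = 4. So box 1, box 3 can't be 4.
box 5 must be 3 (only option left). Eliminate 3 elsewhere: box 1, box 4.
box 6's domain is down to {6}, so box 6 = 6.
box 1 has just one choice, so box 1 = 5. Remove 5 from box 3, box 4.
box 3 must be 8 (only option left).
That leaves box 4 = 7.

box 1=5, box 2=4, box 3=8, box 4=7, box 5=3, box 6=6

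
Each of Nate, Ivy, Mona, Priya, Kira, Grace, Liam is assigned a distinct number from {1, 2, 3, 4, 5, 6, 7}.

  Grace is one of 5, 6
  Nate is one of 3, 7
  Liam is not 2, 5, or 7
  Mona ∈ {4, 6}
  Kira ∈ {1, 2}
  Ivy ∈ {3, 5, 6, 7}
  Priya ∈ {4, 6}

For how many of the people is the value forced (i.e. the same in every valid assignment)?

3

The 7 variables draw from only 7 values {1, 2, 3, 4, 5, 6, 7}, so each is used; only Kira can be 2, hence Kira = 2.
Among the 6 still-open variables, 1 fits only Liam (and all 6 values in {1, 3, 4, 5, 6, 7} must be used), so Liam = 1.
Mona and Priya between them cover only {4, 6} — a naked pair. Remove those values from Ivy, Grace.
Grace must be 5 (only option left). Strike 5 from Ivy.
Determined: Kira=2, Grace=5, Liam=1. The other people each still have more than one consistent value. That makes 3.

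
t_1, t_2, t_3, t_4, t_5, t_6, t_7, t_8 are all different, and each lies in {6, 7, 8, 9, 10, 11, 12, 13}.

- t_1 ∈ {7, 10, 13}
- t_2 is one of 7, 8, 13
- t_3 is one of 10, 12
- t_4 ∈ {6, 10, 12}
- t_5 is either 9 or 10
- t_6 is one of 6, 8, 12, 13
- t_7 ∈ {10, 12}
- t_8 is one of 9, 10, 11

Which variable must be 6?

The 8 variables draw from only 8 values {6, 7, 8, 9, 10, 11, 12, 13}, so each is used; only t_8 can be 11, hence t_8 = 11.
Among the 7 still-open variables, 9 fits only t_5 (and all 7 values in {6, 7, 8, 9, 10, 12, 13} must be used), so t_5 = 9.
t_3 and t_7 share exactly the 2 values {10, 12}; by pigeonhole those values go to them, so strike 10, 12 from t_1, t_4, t_6.

t_4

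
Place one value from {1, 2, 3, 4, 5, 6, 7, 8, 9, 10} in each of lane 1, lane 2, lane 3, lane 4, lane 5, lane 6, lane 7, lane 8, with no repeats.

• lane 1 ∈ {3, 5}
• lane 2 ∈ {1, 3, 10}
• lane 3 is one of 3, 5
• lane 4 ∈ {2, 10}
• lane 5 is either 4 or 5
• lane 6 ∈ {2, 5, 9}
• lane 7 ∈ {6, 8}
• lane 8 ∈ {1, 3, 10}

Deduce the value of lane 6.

The 2 variables lane 1 and lane 3 are confined to {3, 5}, which locks those values in; drop them from lane 2, lane 5, lane 6, lane 8.
lane 5's domain is down to {4}, so lane 5 = 4.
lane 2 and lane 8 between them cover only {1, 10} — a naked pair. Remove those values from lane 4.
lane 4's domain is down to {2}, so lane 4 = 2. So lane 6 can't be 2.
So lane 6 = 9.

9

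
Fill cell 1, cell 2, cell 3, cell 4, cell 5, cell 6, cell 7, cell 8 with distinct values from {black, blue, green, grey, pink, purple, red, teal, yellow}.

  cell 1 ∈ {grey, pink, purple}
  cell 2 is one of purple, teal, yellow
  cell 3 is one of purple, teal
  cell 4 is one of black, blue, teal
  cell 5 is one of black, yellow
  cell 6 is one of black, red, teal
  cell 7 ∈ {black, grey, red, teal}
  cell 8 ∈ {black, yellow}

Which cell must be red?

Among the 8 variables, blue fits only cell 4 (and all 8 values in {black, blue, grey, pink, purple, red, teal, yellow} must be used), so cell 4 = blue.
The 7 still-open variables draw from only 7 values {black, grey, pink, purple, red, teal, yellow}, so each is used; only cell 1 can be pink, hence cell 1 = pink.
The 6 still-open variables together cover exactly {black, grey, purple, red, teal, yellow} — 6 values for 6 variables — and grey appears only in cell 7's list, so cell 7 = grey.
Among the 5 still-open variables, red fits only cell 6 (and all 5 values in {black, purple, red, teal, yellow} must be used), so cell 6 = red.

cell 6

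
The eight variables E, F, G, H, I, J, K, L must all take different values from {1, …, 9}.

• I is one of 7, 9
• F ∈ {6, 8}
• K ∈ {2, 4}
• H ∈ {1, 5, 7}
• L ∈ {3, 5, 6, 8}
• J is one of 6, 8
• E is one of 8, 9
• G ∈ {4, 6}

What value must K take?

The 2 variables F and J are confined to {6, 8}, which locks those values in; drop them from E, G, L.
That leaves E = 9. Remove 9 from I.
G must be 4 (only option left). Strike 4 from K.
So K = 2.

2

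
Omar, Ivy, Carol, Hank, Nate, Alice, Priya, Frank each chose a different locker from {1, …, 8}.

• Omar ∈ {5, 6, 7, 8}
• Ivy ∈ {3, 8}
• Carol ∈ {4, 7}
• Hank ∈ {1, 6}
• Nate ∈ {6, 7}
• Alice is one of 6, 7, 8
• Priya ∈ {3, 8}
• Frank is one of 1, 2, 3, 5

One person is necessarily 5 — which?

The 8 variables together cover exactly {1, 2, 3, 4, 5, 6, 7, 8} — 8 values for 8 variables — and 2 appears only in Frank's list, so Frank = 2.
Among the 7 still-open variables, 1 fits only Hank (and all 7 values in {1, 3, 4, 5, 6, 7, 8} must be used), so Hank = 1.
Among the 6 still-open variables, 4 fits only Carol (and all 6 values in {3, 4, 5, 6, 7, 8} must be used), so Carol = 4.
The 5 still-open variables together cover exactly {3, 5, 6, 7, 8} — 5 values for 5 variables — and 5 appears only in Omar's list, so Omar = 5.

Omar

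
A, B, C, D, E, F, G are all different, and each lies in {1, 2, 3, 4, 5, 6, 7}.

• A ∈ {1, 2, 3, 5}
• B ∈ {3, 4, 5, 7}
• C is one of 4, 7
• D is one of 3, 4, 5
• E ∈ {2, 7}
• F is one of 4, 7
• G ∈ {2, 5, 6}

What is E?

2

The 7 variables together cover exactly {1, 2, 3, 4, 5, 6, 7} — 7 values for 7 variables — and 1 appears only in A's list, so A = 1.
The 6 still-open variables draw from only 6 values {2, 3, 4, 5, 6, 7}, so each is used; only G can be 6, hence G = 6.
Among the 5 still-open variables, 2 fits only E (and all 5 values in {2, 3, 4, 5, 7} must be used), so E = 2.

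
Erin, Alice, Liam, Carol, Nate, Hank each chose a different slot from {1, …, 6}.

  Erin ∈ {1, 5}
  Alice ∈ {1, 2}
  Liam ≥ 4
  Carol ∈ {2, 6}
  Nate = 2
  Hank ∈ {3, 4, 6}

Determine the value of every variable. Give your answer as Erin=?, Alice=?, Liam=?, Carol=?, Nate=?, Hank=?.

Nate has just one choice, so Nate = 2. Eliminate 2 elsewhere: Alice, Carol.
That leaves Alice = 1. Remove 1 from Erin.
Carol must be 6 (only option left). Strike 6 from Liam, Hank.
Erin must be 5 (only option left). So Liam can't be 5.
Liam's domain is down to {4}, so Liam = 4. Remove 4 from Hank.
Hank has just one choice, so Hank = 3.

Erin=5, Alice=1, Liam=4, Carol=6, Nate=2, Hank=3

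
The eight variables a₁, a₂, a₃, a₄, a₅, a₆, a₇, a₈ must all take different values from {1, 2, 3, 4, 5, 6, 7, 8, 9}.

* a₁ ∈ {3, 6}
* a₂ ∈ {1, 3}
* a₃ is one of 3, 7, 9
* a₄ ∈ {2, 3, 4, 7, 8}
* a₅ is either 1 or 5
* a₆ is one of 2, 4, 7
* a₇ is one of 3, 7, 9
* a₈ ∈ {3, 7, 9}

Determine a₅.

5

a₃, a₇, a₈ between them cover only {3, 7, 9} — a naked triple. Remove those values from a₁, a₂, a₄, a₆.
a₁'s domain is down to {6}, so a₁ = 6.
That leaves a₂ = 1. So a₅ can't be 1.
So a₅ = 5.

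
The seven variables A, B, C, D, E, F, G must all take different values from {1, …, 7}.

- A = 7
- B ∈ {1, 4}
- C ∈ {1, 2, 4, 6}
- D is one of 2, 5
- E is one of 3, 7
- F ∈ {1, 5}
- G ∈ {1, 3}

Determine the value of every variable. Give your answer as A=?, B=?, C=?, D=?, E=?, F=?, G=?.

A=7, B=4, C=6, D=2, E=3, F=5, G=1

A's domain is down to {7}, so A = 7. Remove 7 from E.
That leaves E = 3. Remove 3 from G.
That leaves G = 1. So B, C, F can't be 1.
B must be 4 (only option left). So C can't be 4.
F's domain is down to {5}, so F = 5. Strike 5 from D.
D has just one choice, so D = 2. Eliminate 2 elsewhere: C.
C's domain is down to {6}, so C = 6.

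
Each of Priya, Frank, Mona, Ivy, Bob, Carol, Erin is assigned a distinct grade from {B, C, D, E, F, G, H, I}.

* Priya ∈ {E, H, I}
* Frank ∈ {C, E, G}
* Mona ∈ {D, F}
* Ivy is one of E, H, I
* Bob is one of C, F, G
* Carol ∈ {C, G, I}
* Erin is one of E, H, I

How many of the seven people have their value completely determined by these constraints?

2

Among the 7 variables, D fits only Mona (and all 7 values in {C, D, E, F, G, H, I} must be used), so Mona = D.
Among the 6 still-open variables, F fits only Bob (and all 6 values in {C, E, F, G, H, I} must be used), so Bob = F.
Priya, Ivy, Erin between them cover only {E, H, I} — a naked triple. Remove those values from Frank, Carol.
Determined: Mona=D, Bob=F. The other people each still have more than one consistent value. That makes 2.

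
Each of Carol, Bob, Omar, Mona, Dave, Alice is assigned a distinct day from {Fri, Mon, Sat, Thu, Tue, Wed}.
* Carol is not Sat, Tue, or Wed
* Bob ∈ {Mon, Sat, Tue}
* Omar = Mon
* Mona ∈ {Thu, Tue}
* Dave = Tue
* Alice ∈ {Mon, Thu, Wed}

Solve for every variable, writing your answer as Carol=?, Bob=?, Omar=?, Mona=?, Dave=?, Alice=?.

Carol=Fri, Bob=Sat, Omar=Mon, Mona=Thu, Dave=Tue, Alice=Wed

Omar must be Mon (only option left). Strike Mon from Carol, Bob, Alice.
Dave has just one choice, so Dave = Tue. Eliminate Tue elsewhere: Bob, Mona.
Bob's domain is down to {Sat}, so Bob = Sat.
Mona has just one choice, so Mona = Thu. So Carol, Alice can't be Thu.
Alice must be Wed (only option left).
Carol has just one choice, so Carol = Fri.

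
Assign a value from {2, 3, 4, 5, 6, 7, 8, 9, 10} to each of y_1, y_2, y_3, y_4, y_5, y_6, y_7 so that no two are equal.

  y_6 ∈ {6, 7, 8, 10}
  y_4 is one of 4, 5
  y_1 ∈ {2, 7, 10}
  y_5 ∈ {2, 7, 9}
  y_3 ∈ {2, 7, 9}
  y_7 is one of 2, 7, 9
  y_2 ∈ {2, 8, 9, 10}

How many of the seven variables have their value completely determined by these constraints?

3

y_3, y_5, y_7 between them cover only {2, 7, 9} — a naked triple. Remove those values from y_1, y_2, y_6.
y_1 must be 10 (only option left). Strike 10 from y_2, y_6.
y_2 must be 8 (only option left). So y_6 can't be 8.
y_6 has just one choice, so y_6 = 6.
Determined: y_1=10, y_2=8, y_6=6. The other variables each still have more than one consistent value. That makes 3.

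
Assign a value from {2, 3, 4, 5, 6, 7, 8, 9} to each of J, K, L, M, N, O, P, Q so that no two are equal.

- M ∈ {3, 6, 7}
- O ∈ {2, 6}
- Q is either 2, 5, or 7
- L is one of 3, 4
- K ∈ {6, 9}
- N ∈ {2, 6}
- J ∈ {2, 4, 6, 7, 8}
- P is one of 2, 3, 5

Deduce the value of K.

The 8 variables together cover exactly {2, 3, 4, 5, 6, 7, 8, 9} — 8 values for 8 variables — and 8 appears only in J's list, so J = 8.
The 7 still-open variables together cover exactly {2, 3, 4, 5, 6, 7, 9} — 7 values for 7 variables — and 4 appears only in L's list, so L = 4.
Among the 6 still-open variables, 9 fits only K (and all 6 values in {2, 3, 5, 6, 7, 9} must be used), so K = 9.

9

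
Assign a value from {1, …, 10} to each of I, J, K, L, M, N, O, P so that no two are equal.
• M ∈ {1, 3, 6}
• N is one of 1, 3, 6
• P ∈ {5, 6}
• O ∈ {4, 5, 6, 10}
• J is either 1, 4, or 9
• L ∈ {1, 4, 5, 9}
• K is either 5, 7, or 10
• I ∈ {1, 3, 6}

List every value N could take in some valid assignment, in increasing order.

1, 3, 6

The 8 variables draw from only 8 values {1, 3, 4, 5, 6, 7, 9, 10}, so each is used; only K can be 7, hence K = 7.
The 7 still-open variables draw from only 7 values {1, 3, 4, 5, 6, 9, 10}, so each is used; only O can be 10, hence O = 10.
I, M, N share exactly the 3 values {1, 3, 6}; by pigeonhole those values go to them, so strike 1, 3, 6 from J, L, P.
That leaves P = 5. Remove 5 from L.
No further eliminations apply; N can still be any of 1, 3, 6.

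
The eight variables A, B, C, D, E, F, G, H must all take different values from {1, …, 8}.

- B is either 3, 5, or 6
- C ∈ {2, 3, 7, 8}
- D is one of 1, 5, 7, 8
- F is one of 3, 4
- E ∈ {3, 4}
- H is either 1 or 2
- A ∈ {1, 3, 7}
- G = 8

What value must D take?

5

G has just one choice, so G = 8. Eliminate 8 elsewhere: C, D.
The 7 still-open variables together cover exactly {1, 2, 3, 4, 5, 6, 7} — 7 values for 7 variables — and 6 appears only in B's list, so B = 6.
Among the 6 still-open variables, 5 fits only D (and all 6 values in {1, 2, 3, 4, 5, 7} must be used), so D = 5.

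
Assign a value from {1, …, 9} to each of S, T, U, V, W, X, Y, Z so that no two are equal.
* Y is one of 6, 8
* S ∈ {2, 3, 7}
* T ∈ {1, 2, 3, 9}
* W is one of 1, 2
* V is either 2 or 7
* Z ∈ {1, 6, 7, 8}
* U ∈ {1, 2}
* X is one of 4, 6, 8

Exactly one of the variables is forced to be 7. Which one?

V

The 8 variables together cover exactly {1, 2, 3, 4, 6, 7, 8, 9} — 8 values for 8 variables — and 4 appears only in X's list, so X = 4.
The 7 still-open variables draw from only 7 values {1, 2, 3, 6, 7, 8, 9}, so each is used; only T can be 9, hence T = 9.
The 6 still-open variables draw from only 6 values {1, 2, 3, 6, 7, 8}, so each is used; only S can be 3, hence S = 3.
U and W between them cover only {1, 2} — a naked pair. Remove those values from V, Z.
So 7 goes to V.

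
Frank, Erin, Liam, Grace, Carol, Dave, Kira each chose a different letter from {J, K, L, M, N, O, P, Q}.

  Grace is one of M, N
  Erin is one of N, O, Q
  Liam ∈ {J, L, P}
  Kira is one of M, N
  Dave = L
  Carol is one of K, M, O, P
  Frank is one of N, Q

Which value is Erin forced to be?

O

Dave has just one choice, so Dave = L. So Liam can't be L.
Grace and Kira between them cover only {M, N} — a naked pair. Remove those values from Frank, Erin, Carol.
Frank must be Q (only option left). So Erin can't be Q.
So Erin = O.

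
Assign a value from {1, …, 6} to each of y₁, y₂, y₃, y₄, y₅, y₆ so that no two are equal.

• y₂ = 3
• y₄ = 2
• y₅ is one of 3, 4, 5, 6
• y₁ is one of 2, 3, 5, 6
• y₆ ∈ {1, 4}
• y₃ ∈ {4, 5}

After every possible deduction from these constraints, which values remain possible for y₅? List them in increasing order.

y₂'s domain is down to {3}, so y₂ = 3. So y₁, y₅ can't be 3.
y₄'s domain is down to {2}, so y₄ = 2. Remove 2 from y₁.
The 4 still-open variables draw from only 4 values {1, 4, 5, 6}, so each is used; only y₆ can be 1, hence y₆ = 1.
No further eliminations apply; y₅ can still be any of 4, 5, 6.

4, 5, 6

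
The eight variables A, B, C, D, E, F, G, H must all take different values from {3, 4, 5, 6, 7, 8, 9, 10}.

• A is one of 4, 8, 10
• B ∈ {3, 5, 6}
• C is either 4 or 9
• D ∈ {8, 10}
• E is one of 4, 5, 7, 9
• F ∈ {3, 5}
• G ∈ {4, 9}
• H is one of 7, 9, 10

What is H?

The 8 variables draw from only 8 values {3, 4, 5, 6, 7, 8, 9, 10}, so each is used; only B can be 6, hence B = 6.
The 7 still-open variables draw from only 7 values {3, 4, 5, 7, 8, 9, 10}, so each is used; only F can be 3, hence F = 3.
Among the 6 still-open variables, 5 fits only E (and all 6 values in {4, 5, 7, 8, 9, 10} must be used), so E = 5.
Among the 5 still-open variables, 7 fits only H (and all 5 values in {4, 7, 8, 9, 10} must be used), so H = 7.

7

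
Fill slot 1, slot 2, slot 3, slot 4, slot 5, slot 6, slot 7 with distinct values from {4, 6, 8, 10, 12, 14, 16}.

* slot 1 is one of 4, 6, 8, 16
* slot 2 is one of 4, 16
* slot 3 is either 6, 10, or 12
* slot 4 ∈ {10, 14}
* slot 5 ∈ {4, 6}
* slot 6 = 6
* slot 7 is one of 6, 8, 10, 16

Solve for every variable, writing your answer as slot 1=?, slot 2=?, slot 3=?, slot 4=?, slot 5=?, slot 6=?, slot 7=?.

slot 1=8, slot 2=16, slot 3=12, slot 4=14, slot 5=4, slot 6=6, slot 7=10

slot 6's domain is down to {6}, so slot 6 = 6. Remove 6 from slot 1, slot 3, slot 5, slot 7.
slot 5 has just one choice, so slot 5 = 4. So slot 1, slot 2 can't be 4.
slot 2's domain is down to {16}, so slot 2 = 16. So slot 1, slot 7 can't be 16.
That leaves slot 1 = 8. Remove 8 from slot 7.
slot 7 must be 10 (only option left). So slot 3, slot 4 can't be 10.
slot 3 must be 12 (only option left).
slot 4's domain is down to {14}, so slot 4 = 14.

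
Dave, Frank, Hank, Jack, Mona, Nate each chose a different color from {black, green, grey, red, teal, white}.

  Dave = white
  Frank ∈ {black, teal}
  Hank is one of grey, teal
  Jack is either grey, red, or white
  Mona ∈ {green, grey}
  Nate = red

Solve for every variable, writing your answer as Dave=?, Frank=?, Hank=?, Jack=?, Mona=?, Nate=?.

Dave's domain is down to {white}, so Dave = white. Eliminate white elsewhere: Jack.
Nate's domain is down to {red}, so Nate = red. Eliminate red elsewhere: Jack.
Jack's domain is down to {grey}, so Jack = grey. Strike grey from Hank, Mona.
Mona has just one choice, so Mona = green.
That leaves Hank = teal. Remove teal from Frank.
Frank has just one choice, so Frank = black.

Dave=white, Frank=black, Hank=teal, Jack=grey, Mona=green, Nate=red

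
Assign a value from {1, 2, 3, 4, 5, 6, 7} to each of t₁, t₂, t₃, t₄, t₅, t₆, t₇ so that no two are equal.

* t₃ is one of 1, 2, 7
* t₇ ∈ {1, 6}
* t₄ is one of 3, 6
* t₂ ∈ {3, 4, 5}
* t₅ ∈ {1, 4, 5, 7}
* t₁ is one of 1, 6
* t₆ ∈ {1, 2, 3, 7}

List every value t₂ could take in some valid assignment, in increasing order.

The 2 variables t₁ and t₇ are confined to {1, 6}, which locks those values in; drop them from t₃, t₄, t₅, t₆.
t₄ has just one choice, so t₄ = 3. Strike 3 from t₂, t₆.
The 2 variables t₃ and t₆ are confined to {2, 7}, which locks those values in; drop them from t₅.
No further eliminations apply; t₂ can still be any of 4, 5.

4, 5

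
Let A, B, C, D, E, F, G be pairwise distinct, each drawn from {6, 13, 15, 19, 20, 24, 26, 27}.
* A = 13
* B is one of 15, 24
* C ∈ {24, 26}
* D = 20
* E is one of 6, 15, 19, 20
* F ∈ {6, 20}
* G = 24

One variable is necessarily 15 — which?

B

A has just one choice, so A = 13.
D's domain is down to {20}, so D = 20. So E, F can't be 20.
That leaves F = 6. Eliminate 6 elsewhere: E.
G has just one choice, so G = 24. So B, C can't be 24.
So 15 goes to B.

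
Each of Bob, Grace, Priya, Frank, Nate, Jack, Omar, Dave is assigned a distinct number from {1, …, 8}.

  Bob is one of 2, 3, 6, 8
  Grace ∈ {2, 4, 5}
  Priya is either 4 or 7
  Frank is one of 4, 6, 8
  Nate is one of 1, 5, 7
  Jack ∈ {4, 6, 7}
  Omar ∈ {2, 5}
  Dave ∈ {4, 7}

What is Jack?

6

Among the 8 variables, 1 fits only Nate (and all 8 values in {1, 2, 3, 4, 5, 6, 7, 8} must be used), so Nate = 1.
Among the 7 still-open variables, 3 fits only Bob (and all 7 values in {2, 3, 4, 5, 6, 7, 8} must be used), so Bob = 3.
Among the 6 still-open variables, 8 fits only Frank (and all 6 values in {2, 4, 5, 6, 7, 8} must be used), so Frank = 8.
Among the 5 still-open variables, 6 fits only Jack (and all 5 values in {2, 4, 5, 6, 7} must be used), so Jack = 6.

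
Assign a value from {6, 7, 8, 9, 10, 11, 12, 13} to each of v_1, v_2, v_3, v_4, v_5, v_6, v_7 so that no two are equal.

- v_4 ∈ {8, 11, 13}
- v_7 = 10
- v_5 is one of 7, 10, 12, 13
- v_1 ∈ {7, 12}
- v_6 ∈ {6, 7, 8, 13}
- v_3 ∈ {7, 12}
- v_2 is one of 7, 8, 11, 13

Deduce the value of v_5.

13

v_7's domain is down to {10}, so v_7 = 10. Strike 10 from v_5.
Among the 6 still-open variables, 6 fits only v_6 (and all 6 values in {6, 7, 8, 11, 12, 13} must be used), so v_6 = 6.
The 2 variables v_1 and v_3 are confined to {7, 12}, which locks those values in; drop them from v_2, v_5.
So v_5 = 13.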